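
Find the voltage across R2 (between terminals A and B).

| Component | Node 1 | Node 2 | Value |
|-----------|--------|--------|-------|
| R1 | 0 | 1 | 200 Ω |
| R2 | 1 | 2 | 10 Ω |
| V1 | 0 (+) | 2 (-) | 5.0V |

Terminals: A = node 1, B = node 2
R1 and R2 are in series across V1 (node 0 → node 1 → node 2), and the output A–B is taken across R2, so this is a voltage divider.
Series current: I = V1/(R1 + R2) = 5/(200 + 10) = 5/210 = 0.02381 A
V_R2 = I × R2 = V1 × R2/(R1 + R2) = 5 × 10/210 = 0.2381 V

Final answer: 0.2381 V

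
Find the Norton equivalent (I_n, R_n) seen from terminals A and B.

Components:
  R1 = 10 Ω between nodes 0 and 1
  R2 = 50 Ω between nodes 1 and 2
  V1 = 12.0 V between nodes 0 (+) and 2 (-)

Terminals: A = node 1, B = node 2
Find the Thévenin equivalent first; then I_n = V_th/R_th and R_n = R_th.
Step 1 — V_th is the open-circuit voltage V_A - V_B (nothing connected across the terminals).
Nodal analysis, taking node 2 as the 0 V reference.
Source V1 fixes V_0 = 12 V.
KCL at each unknown node (sum of currents leaving = 0; resistances in Ω):
  Node 1: (V_1 - 12)/10 + (V_1 - 0)/50 = 0
Collecting terms: 0.12 × V_1 = 1.2  =>  V_1 = 10 V
V_th = V_1 - V_2 = 10 - 0 = 10 V
Step 2 — R_th: zero the source — replace V1 by a short circuit (node 2 merges into node 0) — and find the resistance seen between A (node 1) and B (node 0).
Reduce the network between node 1 (A) and node 0 (B) by series/parallel combination:
  Rp1 = R1 ‖ R2 (parallel, both between nodes 0 and 1) = 1/(1/10 + 1/50) = 8.333 Ω
R_th = 8.333 Ω
I_n = V_th/R_th = 10/8.333 = 1.2 A, and R_n = R_th = 8.333 Ω

Final answer: I_n = 1.2 A, R_n = 8.333 Ω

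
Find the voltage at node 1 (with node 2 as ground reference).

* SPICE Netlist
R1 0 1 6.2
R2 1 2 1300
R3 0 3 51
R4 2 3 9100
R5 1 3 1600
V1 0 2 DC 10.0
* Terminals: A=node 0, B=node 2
Nodal analysis, taking node 2 as the 0 V reference.
Source V1 fixes V_0 = 10 V.
KCL at each unknown node (sum of currents leaving = 0; resistances in Ω):
  Node 1: (V_1 - 10)/6.2 + (V_1 - 0)/1300 + (V_1 - V_3)/1600 = 0
  Node 3: (V_3 - 10)/51 + (V_3 - 0)/9100 + (V_3 - V_1)/1600 = 0
Collecting terms (coefficients in siemens):
  0.1627·V_1 - 0.000625·V_3 = 1.613
  0.02034·V_3 - 0.000625·V_1 = 0.1961
Determinant D = (0.1627)(0.02034) - (-0.000625)(-0.000625) = 0.003309
V_1 = [(1.613)(0.02034) - (-0.000625)(0.1961)]/D = 9.953 V
V_3 = [(0.1627)(0.1961) - (1.613)(-0.000625)]/D = 9.945 V
The requested potential is V_1 = 9.953 V.

Final answer: V_1 = 9.953 V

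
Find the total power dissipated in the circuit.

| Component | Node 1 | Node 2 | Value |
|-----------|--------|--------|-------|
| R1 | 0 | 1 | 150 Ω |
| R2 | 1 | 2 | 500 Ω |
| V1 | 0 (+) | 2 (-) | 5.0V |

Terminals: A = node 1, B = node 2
Nodal analysis, taking node 2 as the 0 V reference.
Source V1 fixes V_0 = 5 V.
KCL at each unknown node (sum of currents leaving = 0; resistances in Ω):
  Node 1: (V_1 - 5)/150 + (V_1 - 0)/500 = 0
Collecting terms: 0.008667 × V_1 = 0.03333  =>  V_1 = 3.846 V
Power in each resistor, P = (ΔV)²/R:
  P_R1 = (5 - 3.846)²/150 = 0.008876 W
  P_R2 = (3.846 - 0)²/500 = 0.02959 W
P_total = P_R1 + P_R2 = 0.03846 W

Final answer: 0.03846 W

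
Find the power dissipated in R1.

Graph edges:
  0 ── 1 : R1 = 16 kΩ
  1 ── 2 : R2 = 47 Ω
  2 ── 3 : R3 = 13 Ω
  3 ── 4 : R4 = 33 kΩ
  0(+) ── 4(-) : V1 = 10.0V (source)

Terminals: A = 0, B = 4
Nodal analysis, taking node 4 as the 0 V reference.
Source V1 fixes V_0 = 10 V.
KCL at each unknown node (sum of currents leaving = 0; resistances in Ω):
  Node 1: (V_1 - 10)/16000 + (V_1 - V_2)/47 = 0
  Node 2: (V_2 - V_1)/47 + (V_2 - V_3)/13 = 0
  Node 3: (V_3 - V_2)/13 + (V_3 - 0)/33000 = 0
Collecting terms (coefficients in siemens):
  0.02134·V_1 - 0.02128·V_2 = 0.000625
  0.0982·V_2 - 0.02128·V_1 - 0.07692·V_3 = 0
  0.07695·V_3 - 0.07692·V_2 = 0
Solving these 3 simultaneous equations (Gaussian elimination) gives:
  V_1 = 6.739 V, V_2 = 6.729 V, V_3 = 6.726 V
I_R1 = (V_0 - V_1)/R1 = (10 - 6.739)/16000 = 0.0002038 A
P_R1 = I_R1² × R1 = (0.0002038)² × 16000 = 0.0006648 W

Final answer: 0.0006648 W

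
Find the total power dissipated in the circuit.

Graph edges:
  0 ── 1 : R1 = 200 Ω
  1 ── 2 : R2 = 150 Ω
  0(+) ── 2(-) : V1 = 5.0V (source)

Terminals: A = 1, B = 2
Nodal analysis, taking node 2 as the 0 V reference.
Source V1 fixes V_0 = 5 V.
KCL at each unknown node (sum of currents leaving = 0; resistances in Ω):
  Node 1: (V_1 - 5)/200 + (V_1 - 0)/150 = 0
Collecting terms: 0.01167 × V_1 = 0.025  =>  V_1 = 2.143 V
Power in each resistor, P = (ΔV)²/R:
  P_R1 = (5 - 2.143)²/200 = 0.04082 W
  P_R2 = (2.143 - 0)²/150 = 0.03061 W
P_total = P_R1 + P_R2 = 0.07143 W

Final answer: 0.07143 W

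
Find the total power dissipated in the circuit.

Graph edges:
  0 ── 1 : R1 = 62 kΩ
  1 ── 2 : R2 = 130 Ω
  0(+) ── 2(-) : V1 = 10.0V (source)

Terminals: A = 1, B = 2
Nodal analysis, taking node 2 as the 0 V reference.
Source V1 fixes V_0 = 10 V.
KCL at each unknown node (sum of currents leaving = 0; resistances in Ω):
  Node 1: (V_1 - 10)/62000 + (V_1 - 0)/130 = 0
Collecting terms: 0.007708 × V_1 = 0.0001613  =>  V_1 = 0.02092 V
Power in each resistor, P = (ΔV)²/R:
  P_R1 = (10 - 0.02092)²/62000 = 0.001606 W
  P_R2 = (0.02092 - 0)²/130 = 0.000003368 W
P_total = P_R1 + P_R2 = 0.00161 W

Final answer: 0.00161 W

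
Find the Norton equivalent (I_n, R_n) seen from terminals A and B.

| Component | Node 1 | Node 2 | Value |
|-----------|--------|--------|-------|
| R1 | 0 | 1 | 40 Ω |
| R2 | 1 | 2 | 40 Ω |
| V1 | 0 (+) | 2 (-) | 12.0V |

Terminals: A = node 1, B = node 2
Find the Thévenin equivalent first; then I_n = V_th/R_th and R_n = R_th.
Step 1 — V_th is the open-circuit voltage V_A - V_B (nothing connected across the terminals).
Nodal analysis, taking node 2 as the 0 V reference.
Source V1 fixes V_0 = 12 V.
KCL at each unknown node (sum of currents leaving = 0; resistances in Ω):
  Node 1: (V_1 - 12)/40 + (V_1 - 0)/40 = 0
Collecting terms: 0.05 × V_1 = 0.3  =>  V_1 = 6 V
V_th = V_1 - V_2 = 6 - 0 = 6 V
Step 2 — R_th: zero the source — replace V1 by a short circuit (node 2 merges into node 0) — and find the resistance seen between A (node 1) and B (node 0).
Reduce the network between node 1 (A) and node 0 (B) by series/parallel combination:
  Rp1 = R1 ‖ R2 (parallel, both between nodes 0 and 1) = 1/(1/40 + 1/40) = 20 Ω
R_th = 20 Ω
I_n = V_th/R_th = 6/20 = 0.3 A, and R_n = R_th = 20 Ω

Final answer: I_n = 0.3 A, R_n = 20 Ω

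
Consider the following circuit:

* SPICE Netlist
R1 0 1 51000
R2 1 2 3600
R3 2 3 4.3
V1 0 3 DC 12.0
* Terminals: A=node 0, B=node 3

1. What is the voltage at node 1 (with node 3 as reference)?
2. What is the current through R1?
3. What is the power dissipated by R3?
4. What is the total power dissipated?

Nodal analysis, taking node 3 as the 0 V reference.
Source V1 fixes V_0 = 12 V.
KCL at each unknown node (sum of currents leaving = 0; resistances in Ω):
  Node 1: (V_1 - 12)/51000 + (V_1 - V_2)/3600 = 0
  Node 2: (V_2 - V_1)/3600 + (V_2 - 0)/4.3 = 0
Collecting terms (coefficients in siemens):
  0.0002974·V_1 - 0.0002778·V_2 = 0.0002353
  0.2328·V_2 - 0.0002778·V_1 = 0
Determinant D = (0.0002974)(0.2328) - (-0.0002778)(-0.0002778) = 0.00006916
V_1 = [(0.0002353)(0.2328) - (-0.0002778)(0)]/D = 0.7921 V
V_2 = [(0.0002974)(0) - (0.0002353)(-0.0002778)]/D = 0.000945 V
Part 1:
  Read off the nodal solution: V_1 = 0.7921 V
Part 2:
  I_R1 = (V_0 - V_1)/R1 = (12 - 0.7921)/51000 = 0.0002198 A
  Magnitude: I_R1 = 0.0002198 A
Part 3:
  I_R3 = (V_2 - V_3)/R3 = (0.000945 - 0)/4.3 = 0.0002198 A
  P_R3 = I_R3² × R3 = (0.0002198)² × 4.3 = 0.0000002077 W
Part 4:
  Power in each resistor, P = (ΔV)²/R:
    P_R1 = (12 - 0.7921)²/51000 = 0.002463 W
    P_R2 = (0.7921 - 0.000945)²/3600 = 0.0001739 W
    P_R3 = (0.000945 - 0)²/4.3 = 0.0000002077 W
  P_total = P_R1 + P_R2 + P_R3 = 0.002637 W

Final answers:
1. V_1 = 0.7921 V
2. I_R1 = 0.0002198 A
3. P_R3 = 2.077e-07 W
4. P_total = 0.002637 W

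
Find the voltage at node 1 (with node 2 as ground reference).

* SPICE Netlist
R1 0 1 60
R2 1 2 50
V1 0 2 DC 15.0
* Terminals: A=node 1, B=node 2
Nodal analysis, taking node 2 as the 0 V reference.
Source V1 fixes V_0 = 15 V.
KCL at each unknown node (sum of currents leaving = 0; resistances in Ω):
  Node 1: (V_1 - 15)/60 + (V_1 - 0)/50 = 0
Collecting terms: 0.03667 × V_1 = 0.25  =>  V_1 = 6.818 V
The requested potential is V_1 = 6.818 V.

Final answer: V_1 = 6.818 V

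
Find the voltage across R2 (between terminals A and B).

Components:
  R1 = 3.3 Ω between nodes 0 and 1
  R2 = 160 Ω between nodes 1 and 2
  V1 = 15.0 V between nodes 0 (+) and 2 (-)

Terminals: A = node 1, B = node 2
R1 and R2 are in series across V1 (node 0 → node 1 → node 2), and the output A–B is taken across R2, so this is a voltage divider.
Series current: I = V1/(R1 + R2) = 15/(3.3 + 160) = 15/163.3 = 0.09186 A
V_R2 = I × R2 = V1 × R2/(R1 + R2) = 15 × 160/163.3 = 14.7 V

Final answer: 14.7 V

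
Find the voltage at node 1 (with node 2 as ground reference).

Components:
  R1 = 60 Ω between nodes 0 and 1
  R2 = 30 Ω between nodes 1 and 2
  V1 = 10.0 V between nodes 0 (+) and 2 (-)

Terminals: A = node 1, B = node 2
Nodal analysis, taking node 2 as the 0 V reference.
Source V1 fixes V_0 = 10 V.
KCL at each unknown node (sum of currents leaving = 0; resistances in Ω):
  Node 1: (V_1 - 10)/60 + (V_1 - 0)/30 = 0
Collecting terms: 0.05 × V_1 = 0.1667  =>  V_1 = 3.333 V
The requested potential is V_1 = 3.333 V.

Final answer: V_1 = 3.333 V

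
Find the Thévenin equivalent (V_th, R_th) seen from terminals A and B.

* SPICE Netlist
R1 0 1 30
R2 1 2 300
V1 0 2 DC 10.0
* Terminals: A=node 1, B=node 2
Step 1 — V_th is the open-circuit voltage V_A - V_B (nothing connected across the terminals).
Nodal analysis, taking node 2 as the 0 V reference.
Source V1 fixes V_0 = 10 V.
KCL at each unknown node (sum of currents leaving = 0; resistances in Ω):
  Node 1: (V_1 - 10)/30 + (V_1 - 0)/300 = 0
Collecting terms: 0.03667 × V_1 = 0.3333  =>  V_1 = 9.091 V
V_th = V_1 - V_2 = 9.091 - 0 = 9.091 V
Step 2 — R_th: zero the source — replace V1 by a short circuit (node 2 merges into node 0) — and find the resistance seen between A (node 1) and B (node 0).
Reduce the network between node 1 (A) and node 0 (B) by series/parallel combination:
  Rp1 = R1 ‖ R2 (parallel, both between nodes 0 and 1) = 1/(1/30 + 1/300) = 27.27 Ω
R_th = 27.27 Ω

Final answer: V_th = 9.091 V, R_th = 27.27 Ω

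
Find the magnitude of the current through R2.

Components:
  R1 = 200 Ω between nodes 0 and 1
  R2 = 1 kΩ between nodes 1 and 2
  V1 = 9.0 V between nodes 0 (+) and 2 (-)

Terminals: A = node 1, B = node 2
Nodal analysis, taking node 2 as the 0 V reference.
Source V1 fixes V_0 = 9 V.
KCL at each unknown node (sum of currents leaving = 0; resistances in Ω):
  Node 1: (V_1 - 9)/200 + (V_1 - 0)/1000 = 0
Collecting terms: 0.006 × V_1 = 0.045  =>  V_1 = 7.5 V
I_R2 = (V_1 - V_2)/R2 = (7.5 - 0)/1000 = 0.0075 A
|I_R2| = 0.0075 A

Final answer: |I_R2| = 0.0075 A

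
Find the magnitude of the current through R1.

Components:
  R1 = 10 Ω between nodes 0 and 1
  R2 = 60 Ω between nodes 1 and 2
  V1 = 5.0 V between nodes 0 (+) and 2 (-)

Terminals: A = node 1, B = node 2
Nodal analysis, taking node 2 as the 0 V reference.
Source V1 fixes V_0 = 5 V.
KCL at each unknown node (sum of currents leaving = 0; resistances in Ω):
  Node 1: (V_1 - 5)/10 + (V_1 - 0)/60 = 0
Collecting terms: 0.1167 × V_1 = 0.5  =>  V_1 = 4.286 V
I_R1 = (V_0 - V_1)/R1 = (5 - 4.286)/10 = 0.07143 A
|I_R1| = 0.07143 A

Final answer: |I_R1| = 0.07143 A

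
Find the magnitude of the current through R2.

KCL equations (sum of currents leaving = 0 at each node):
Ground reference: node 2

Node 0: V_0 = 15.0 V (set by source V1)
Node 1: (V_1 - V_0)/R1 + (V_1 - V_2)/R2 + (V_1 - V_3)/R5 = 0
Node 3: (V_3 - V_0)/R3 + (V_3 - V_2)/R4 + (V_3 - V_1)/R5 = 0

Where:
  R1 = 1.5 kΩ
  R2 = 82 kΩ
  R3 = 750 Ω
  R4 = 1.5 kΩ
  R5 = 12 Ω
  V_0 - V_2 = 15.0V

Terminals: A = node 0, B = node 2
Nodal analysis, taking node 2 as the 0 V reference.
Source V1 fixes V_0 = 15 V.
KCL at each unknown node (sum of currents leaving = 0; resistances in Ω):
  Node 1: (V_1 - 15)/1500 + (V_1 - 0)/82000 + (V_1 - V_3)/12 = 0
  Node 3: (V_3 - 15)/750 + (V_3 - 0)/1500 + (V_3 - V_1)/12 = 0
Collecting terms (coefficients in siemens):
  0.08401·V_1 - 0.08333·V_3 = 0.01
  0.08533·V_3 - 0.08333·V_1 = 0.02
Determinant D = (0.08401)(0.08533) - (-0.08333)(-0.08333) = 0.0002246
V_1 = [(0.01)(0.08533) - (-0.08333)(0.02)]/D = 11.22 V
V_3 = [(0.08401)(0.02) - (0.01)(-0.08333)]/D = 11.19 V
I_R2 = (V_1 - V_2)/R2 = (11.22 - 0)/82000 = 0.0001368 A
|I_R2| = 0.0001368 A

Final answer: |I_R2| = 0.0001368 A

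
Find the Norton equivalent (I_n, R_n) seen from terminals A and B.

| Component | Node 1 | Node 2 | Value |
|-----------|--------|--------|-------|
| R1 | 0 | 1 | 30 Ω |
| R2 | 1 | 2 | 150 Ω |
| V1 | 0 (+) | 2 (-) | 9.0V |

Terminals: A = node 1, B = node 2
Find the Thévenin equivalent first; then I_n = V_th/R_th and R_n = R_th.
Step 1 — V_th is the open-circuit voltage V_A - V_B (nothing connected across the terminals).
Nodal analysis, taking node 2 as the 0 V reference.
Source V1 fixes V_0 = 9 V.
KCL at each unknown node (sum of currents leaving = 0; resistances in Ω):
  Node 1: (V_1 - 9)/30 + (V_1 - 0)/150 = 0
Collecting terms: 0.04 × V_1 = 0.3  =>  V_1 = 7.5 V
V_th = V_1 - V_2 = 7.5 - 0 = 7.5 V
Step 2 — R_th: zero the source — replace V1 by a short circuit (node 2 merges into node 0) — and find the resistance seen between A (node 1) and B (node 0).
Reduce the network between node 1 (A) and node 0 (B) by series/parallel combination:
  Rp1 = R1 ‖ R2 (parallel, both between nodes 0 and 1) = 1/(1/30 + 1/150) = 25 Ω
R_th = 25 Ω
I_n = V_th/R_th = 7.5/25 = 0.3 A, and R_n = R_th = 25 Ω

Final answer: I_n = 0.3 A, R_n = 25 Ω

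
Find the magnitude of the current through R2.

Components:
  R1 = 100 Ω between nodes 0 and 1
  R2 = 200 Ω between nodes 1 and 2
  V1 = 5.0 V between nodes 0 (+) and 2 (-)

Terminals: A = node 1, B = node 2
Nodal analysis, taking node 2 as the 0 V reference.
Source V1 fixes V_0 = 5 V.
KCL at each unknown node (sum of currents leaving = 0; resistances in Ω):
  Node 1: (V_1 - 5)/100 + (V_1 - 0)/200 = 0
Collecting terms: 0.015 × V_1 = 0.05  =>  V_1 = 3.333 V
I_R2 = (V_1 - V_2)/R2 = (3.333 - 0)/200 = 0.01667 A
|I_R2| = 0.01667 A

Final answer: |I_R2| = 0.01667 A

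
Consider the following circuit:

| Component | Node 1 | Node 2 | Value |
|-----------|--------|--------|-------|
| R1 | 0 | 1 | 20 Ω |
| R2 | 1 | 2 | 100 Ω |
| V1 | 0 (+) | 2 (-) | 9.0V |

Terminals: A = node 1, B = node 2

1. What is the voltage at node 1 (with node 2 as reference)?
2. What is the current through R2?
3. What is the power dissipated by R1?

Nodal analysis, taking node 2 as the 0 V reference.
Source V1 fixes V_0 = 9 V.
KCL at each unknown node (sum of currents leaving = 0; resistances in Ω):
  Node 1: (V_1 - 9)/20 + (V_1 - 0)/100 = 0
Collecting terms: 0.06 × V_1 = 0.45  =>  V_1 = 7.5 V
Part 1:
  Read off the nodal solution: V_1 = 7.5 V
Part 2:
  I_R2 = (V_1 - V_2)/R2 = (7.5 - 0)/100 = 0.075 A
  Magnitude: I_R2 = 0.075 A
Part 3:
  I_R1 = (V_0 - V_1)/R1 = (9 - 7.5)/20 = 0.075 A
  P_R1 = I_R1² × R1 = (0.075)² × 20 = 0.1125 W

Final answers:
1. V_1 = 7.5 V
2. I_R2 = 0.075 A
3. P_R1 = 0.1125 W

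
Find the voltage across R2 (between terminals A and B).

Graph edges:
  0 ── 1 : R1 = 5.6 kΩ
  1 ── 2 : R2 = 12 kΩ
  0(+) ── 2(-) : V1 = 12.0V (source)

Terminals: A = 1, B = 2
R1 and R2 are in series across V1 (node 0 → node 1 → node 2), and the output A–B is taken across R2, so this is a voltage divider.
Series current: I = V1/(R1 + R2) = 12/(5600 + 12000) = 12/17600 = 0.0006818 A
V_R2 = I × R2 = V1 × R2/(R1 + R2) = 12 × 12000/17600 = 8.182 V

Final answer: 8.182 V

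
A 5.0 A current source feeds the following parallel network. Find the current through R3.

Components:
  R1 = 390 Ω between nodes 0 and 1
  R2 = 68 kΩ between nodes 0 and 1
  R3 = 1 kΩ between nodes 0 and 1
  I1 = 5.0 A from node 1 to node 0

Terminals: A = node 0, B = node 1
All resistors sit directly between nodes 0 and 1, so they are in parallel and share one voltage V; the full source current 5 A splits among them.
1/R_par = 1/390 + 1/68000 + 1/1000 = 0.003579 S  =>  R_par = 279.4 Ω
V = I × R_par = 5 × 279.4 = 1397 V
I_R3 = V/R3 = 1397/1000 = 1.397 A

Final answer: 1.397 A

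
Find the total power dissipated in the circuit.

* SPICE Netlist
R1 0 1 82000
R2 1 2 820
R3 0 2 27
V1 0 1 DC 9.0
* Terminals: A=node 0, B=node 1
Nodal analysis, taking node 1 as the 0 V reference.
Source V1 fixes V_0 = 9 V.
KCL at each unknown node (sum of currents leaving = 0; resistances in Ω):
  Node 2: (V_2 - 0)/820 + (V_2 - 9)/27 = 0
Collecting terms: 0.03826 × V_2 = 0.3333  =>  V_2 = 8.713 V
Power in each resistor, P = (ΔV)²/R:
  P_R1 = (9 - 0)²/82000 = 0.0009878 W
  P_R2 = (0 - 8.713)²/820 = 0.09258 W
  P_R3 = (9 - 8.713)²/27 = 0.003048 W
P_total = P_R1 + P_R2 + P_R3 = 0.09662 W

Final answer: 0.09662 W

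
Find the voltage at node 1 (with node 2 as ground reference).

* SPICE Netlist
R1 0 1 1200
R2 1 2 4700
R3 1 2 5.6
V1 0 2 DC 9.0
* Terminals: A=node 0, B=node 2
Nodal analysis, taking node 2 as the 0 V reference.
Source V1 fixes V_0 = 9 V.
KCL at each unknown node (sum of currents leaving = 0; resistances in Ω):
  Node 1: (V_1 - 9)/1200 + (V_1 - 0)/4700 + (V_1 - 0)/5.6 = 0
Collecting terms: 0.1796 × V_1 = 0.0075  =>  V_1 = 0.04176 V
The requested potential is V_1 = 0.04176 V.

Final answer: V_1 = 0.04176 V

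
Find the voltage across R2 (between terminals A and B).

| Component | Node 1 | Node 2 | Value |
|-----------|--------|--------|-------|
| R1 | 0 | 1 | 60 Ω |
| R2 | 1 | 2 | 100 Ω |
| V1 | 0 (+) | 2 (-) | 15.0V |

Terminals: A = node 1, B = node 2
R1 and R2 are in series across V1 (node 0 → node 1 → node 2), and the output A–B is taken across R2, so this is a voltage divider.
Series current: I = V1/(R1 + R2) = 15/(60 + 100) = 15/160 = 0.09375 A
V_R2 = I × R2 = V1 × R2/(R1 + R2) = 15 × 100/160 = 9.375 V

Final answer: 9.375 V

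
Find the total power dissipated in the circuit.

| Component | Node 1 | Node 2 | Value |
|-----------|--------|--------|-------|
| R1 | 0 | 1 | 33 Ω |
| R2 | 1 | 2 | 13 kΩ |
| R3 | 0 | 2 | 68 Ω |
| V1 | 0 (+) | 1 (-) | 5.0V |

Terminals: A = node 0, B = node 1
Nodal analysis, taking node 1 as the 0 V reference.
Source V1 fixes V_0 = 5 V.
KCL at each unknown node (sum of currents leaving = 0; resistances in Ω):
  Node 2: (V_2 - 0)/13000 + (V_2 - 5)/68 = 0
Collecting terms: 0.01478 × V_2 = 0.07353  =>  V_2 = 4.974 V
Power in each resistor, P = (ΔV)²/R:
  P_R1 = (5 - 0)²/33 = 0.7576 W
  P_R2 = (0 - 4.974)²/13000 = 0.001903 W
  P_R3 = (5 - 4.974)²/68 = 0.000009955 W
P_total = P_R1 + P_R2 + P_R3 = 0.7595 W

Final answer: 0.7595 W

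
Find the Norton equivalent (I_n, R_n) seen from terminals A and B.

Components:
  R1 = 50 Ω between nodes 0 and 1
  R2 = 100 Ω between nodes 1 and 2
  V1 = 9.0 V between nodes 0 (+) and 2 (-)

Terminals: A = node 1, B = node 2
Find the Thévenin equivalent first; then I_n = V_th/R_th and R_n = R_th.
Step 1 — V_th is the open-circuit voltage V_A - V_B (nothing connected across the terminals).
Nodal analysis, taking node 2 as the 0 V reference.
Source V1 fixes V_0 = 9 V.
KCL at each unknown node (sum of currents leaving = 0; resistances in Ω):
  Node 1: (V_1 - 9)/50 + (V_1 - 0)/100 = 0
Collecting terms: 0.03 × V_1 = 0.18  =>  V_1 = 6 V
V_th = V_1 - V_2 = 6 - 0 = 6 V
Step 2 — R_th: zero the source — replace V1 by a short circuit (node 2 merges into node 0) — and find the resistance seen between A (node 1) and B (node 0).
Reduce the network between node 1 (A) and node 0 (B) by series/parallel combination:
  Rp1 = R1 ‖ R2 (parallel, both between nodes 0 and 1) = 1/(1/50 + 1/100) = 33.33 Ω
R_th = 33.33 Ω
I_n = V_th/R_th = 6/33.33 = 0.18 A, and R_n = R_th = 33.33 Ω

Final answer: I_n = 0.18 A, R_n = 33.33 Ω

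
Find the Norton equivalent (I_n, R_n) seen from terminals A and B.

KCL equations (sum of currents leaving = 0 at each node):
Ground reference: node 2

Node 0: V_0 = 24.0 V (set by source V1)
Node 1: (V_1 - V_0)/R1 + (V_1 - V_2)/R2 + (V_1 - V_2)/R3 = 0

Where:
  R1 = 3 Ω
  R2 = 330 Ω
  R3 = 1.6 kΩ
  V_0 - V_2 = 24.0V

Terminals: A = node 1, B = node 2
Find the Thévenin equivalent first; then I_n = V_th/R_th and R_n = R_th.
Step 1 — V_th is the open-circuit voltage V_A - V_B (nothing connected across the terminals).
Nodal analysis, taking node 2 as the 0 V reference.
Source V1 fixes V_0 = 24 V.
KCL at each unknown node (sum of currents leaving = 0; resistances in Ω):
  Node 1: (V_1 - 24)/3 + (V_1 - 0)/330 + (V_1 - 0)/1600 = 0
Collecting terms: 0.337 × V_1 = 8  =>  V_1 = 23.74 V
V_th = V_1 - V_2 = 23.74 - 0 = 23.74 V
Step 2 — R_th: zero the source — replace V1 by a short circuit (node 2 merges into node 0) — and find the resistance seen between A (node 1) and B (node 0).
Reduce the network between node 1 (A) and node 0 (B) by series/parallel combination:
  Rp1 = R1 ‖ R2 ‖ R3 (parallel, all between nodes 0 and 1) = 1/(1/3 + 1/330 + 1/1600) = 2.967 Ω
R_th = 2.967 Ω
I_n = V_th/R_th = 23.74/2.967 = 8 A, and R_n = R_th = 2.967 Ω

Final answer: I_n = 8 A, R_n = 2.967 Ω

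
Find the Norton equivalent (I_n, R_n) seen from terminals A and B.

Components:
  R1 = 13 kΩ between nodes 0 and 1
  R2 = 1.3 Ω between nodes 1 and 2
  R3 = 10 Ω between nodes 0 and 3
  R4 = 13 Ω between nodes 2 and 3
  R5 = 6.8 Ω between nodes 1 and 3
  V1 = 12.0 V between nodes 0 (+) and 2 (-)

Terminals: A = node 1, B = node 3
Find the Thévenin equivalent first; then I_n = V_th/R_th and R_n = R_th.
Step 1 — V_th is the open-circuit voltage V_A - V_B (nothing connected across the terminals).
Nodal analysis, taking node 2 as the 0 V reference.
Source V1 fixes V_0 = 12 V.
KCL at each unknown node (sum of currents leaving = 0; resistances in Ω):
  Node 1: (V_1 - 12)/13000 + (V_1 - 0)/1.3 + (V_1 - V_3)/6.8 = 0
  Node 3: (V_3 - 12)/10 + (V_3 - 0)/13 + (V_3 - V_1)/6.8 = 0
Collecting terms (coefficients in siemens):
  0.9164·V_1 - 0.1471·V_3 = 0.0009231
  0.324·V_3 - 0.1471·V_1 = 1.2
Determinant D = (0.9164)(0.324) - (-0.1471)(-0.1471) = 0.2753
V_1 = [(0.0009231)(0.324) - (-0.1471)(1.2)]/D = 0.6422 V
V_3 = [(0.9164)(1.2) - (0.0009231)(-0.1471)]/D = 3.995 V
V_th = V_1 - V_3 = 0.6422 - 3.995 = -3.353 V
Step 2 — R_th: zero the source — replace V1 by a short circuit (node 2 merges into node 0) — and find the resistance seen between A (node 1) and B (node 3).
Reduce the network between node 1 (A) and node 3 (B) by series/parallel combination:
  Rp1 = R1 ‖ R2 (parallel, both between nodes 0 and 1) = 1/(1/13000 + 1/1.3) = 1.3 Ω
  Rp2 = R3 ‖ R4 (parallel, both between nodes 0 and 3) = 1/(1/10 + 1/13) = 5.652 Ω
  Rs1 = Rp1 + Rp2 (series, joined only at node 0) = 1.3 + 5.652 = 6.952 Ω
  Rp3 = R5 ‖ Rs1 (parallel, both between nodes 1 and 3) = 1/(1/6.8 + 1/6.952) = 3.438 Ω
R_th = 3.438 Ω
I_n = V_th/R_th = -3.353/3.438 = -0.9755 A, and R_n = R_th = 3.438 Ω

Final answer: I_n = -0.9755 A, R_n = 3.438 Ω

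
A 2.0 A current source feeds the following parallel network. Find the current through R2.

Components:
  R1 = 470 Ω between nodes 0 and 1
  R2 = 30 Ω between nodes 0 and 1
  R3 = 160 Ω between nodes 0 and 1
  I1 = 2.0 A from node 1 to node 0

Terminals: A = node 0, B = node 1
All resistors sit directly between nodes 0 and 1, so they are in parallel and share one voltage V; the full source current 2 A splits among them.
1/R_par = 1/470 + 1/30 + 1/160 = 0.04171 S  =>  R_par = 23.97 Ω
V = I × R_par = 2 × 23.97 = 47.95 V
I_R2 = V/R2 = 47.95/30 = 1.598 A

Final answer: 1.598 A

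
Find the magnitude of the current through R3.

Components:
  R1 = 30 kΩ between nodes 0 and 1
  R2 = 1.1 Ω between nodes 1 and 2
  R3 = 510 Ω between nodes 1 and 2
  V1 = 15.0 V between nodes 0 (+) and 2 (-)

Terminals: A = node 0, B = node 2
Nodal analysis, taking node 2 as the 0 V reference.
Source V1 fixes V_0 = 15 V.
KCL at each unknown node (sum of currents leaving = 0; resistances in Ω):
  Node 1: (V_1 - 15)/30000 + (V_1 - 0)/1.1 + (V_1 - 0)/510 = 0
Collecting terms: 0.9111 × V_1 = 0.0005  =>  V_1 = 0.0005488 V
I_R3 = (V_1 - V_2)/R3 = (0.0005488 - 0)/510 = 0.000001076 A
|I_R3| = 0.000001076 A

Final answer: |I_R3| = 1.076e-06 A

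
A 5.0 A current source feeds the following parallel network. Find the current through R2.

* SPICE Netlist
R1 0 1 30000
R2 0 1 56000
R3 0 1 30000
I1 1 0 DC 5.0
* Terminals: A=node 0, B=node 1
All resistors sit directly between nodes 0 and 1, so they are in parallel and share one voltage V; the full source current 5 A splits among them.
1/R_par = 1/30000 + 1/56000 + 1/30000 = 0.00008452 S  =>  R_par = 11830 Ω
V = I × R_par = 5 × 11830 = 59150 V
I_R2 = V/R2 = 59150/56000 = 1.056 A

Final answer: 1.056 A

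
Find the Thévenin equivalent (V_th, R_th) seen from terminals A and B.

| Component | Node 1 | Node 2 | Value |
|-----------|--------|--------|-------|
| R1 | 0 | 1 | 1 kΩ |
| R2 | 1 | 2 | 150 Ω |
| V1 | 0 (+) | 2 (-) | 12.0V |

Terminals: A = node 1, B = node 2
Step 1 — V_th is the open-circuit voltage V_A - V_B (nothing connected across the terminals).
Nodal analysis, taking node 2 as the 0 V reference.
Source V1 fixes V_0 = 12 V.
KCL at each unknown node (sum of currents leaving = 0; resistances in Ω):
  Node 1: (V_1 - 12)/1000 + (V_1 - 0)/150 = 0
Collecting terms: 0.007667 × V_1 = 0.012  =>  V_1 = 1.565 V
V_th = V_1 - V_2 = 1.565 - 0 = 1.565 V
Step 2 — R_th: zero the source — replace V1 by a short circuit (node 2 merges into node 0) — and find the resistance seen between A (node 1) and B (node 0).
Reduce the network between node 1 (A) and node 0 (B) by series/parallel combination:
  Rp1 = R1 ‖ R2 (parallel, both between nodes 0 and 1) = 1/(1/1000 + 1/150) = 130.4 Ω
R_th = 130.4 Ω

Final answer: V_th = 1.565 V, R_th = 130.4 Ω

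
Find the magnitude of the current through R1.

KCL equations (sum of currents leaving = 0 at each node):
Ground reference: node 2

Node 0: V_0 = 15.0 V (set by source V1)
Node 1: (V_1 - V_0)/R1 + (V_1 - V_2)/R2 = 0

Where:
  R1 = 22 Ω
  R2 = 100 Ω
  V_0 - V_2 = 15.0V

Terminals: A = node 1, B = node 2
Nodal analysis, taking node 2 as the 0 V reference.
Source V1 fixes V_0 = 15 V.
KCL at each unknown node (sum of currents leaving = 0; resistances in Ω):
  Node 1: (V_1 - 15)/22 + (V_1 - 0)/100 = 0
Collecting terms: 0.05545 × V_1 = 0.6818  =>  V_1 = 12.3 V
I_R1 = (V_0 - V_1)/R1 = (15 - 12.3)/22 = 0.123 A
|I_R1| = 0.123 A

Final answer: |I_R1| = 0.123 A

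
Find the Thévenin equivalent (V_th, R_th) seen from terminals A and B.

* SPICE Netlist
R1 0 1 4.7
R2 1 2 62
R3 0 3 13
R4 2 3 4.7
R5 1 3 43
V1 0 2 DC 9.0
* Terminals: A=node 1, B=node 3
Step 1 — V_th is the open-circuit voltage V_A - V_B (nothing connected across the terminals).
Nodal analysis, taking node 2 as the 0 V reference.
Source V1 fixes V_0 = 9 V.
KCL at each unknown node (sum of currents leaving = 0; resistances in Ω):
  Node 1: (V_1 - 9)/4.7 + (V_1 - 0)/62 + (V_1 - V_3)/43 = 0
  Node 3: (V_3 - 9)/13 + (V_3 - 0)/4.7 + (V_3 - V_1)/43 = 0
Collecting terms (coefficients in siemens):
  0.2522·V_1 - 0.02326·V_3 = 1.915
  0.3129·V_3 - 0.02326·V_1 = 0.6923
Determinant D = (0.2522)(0.3129) - (-0.02326)(-0.02326) = 0.07837
V_1 = [(1.915)(0.3129) - (-0.02326)(0.6923)]/D = 7.852 V
V_3 = [(0.2522)(0.6923) - (1.915)(-0.02326)]/D = 2.796 V
V_th = V_1 - V_3 = 7.852 - 2.796 = 5.056 V
Step 2 — R_th: zero the source — replace V1 by a short circuit (node 2 merges into node 0) — and find the resistance seen between A (node 1) and B (node 3).
Reduce the network between node 1 (A) and node 3 (B) by series/parallel combination:
  Rp1 = R1 ‖ R2 (parallel, both between nodes 0 and 1) = 1/(1/4.7 + 1/62) = 4.369 Ω
  Rp2 = R3 ‖ R4 (parallel, both between nodes 0 and 3) = 1/(1/13 + 1/4.7) = 3.452 Ω
  Rs1 = Rp1 + Rp2 (series, joined only at node 0) = 4.369 + 3.452 = 7.821 Ω
  Rp3 = R5 ‖ Rs1 (parallel, both between nodes 1 and 3) = 1/(1/43 + 1/7.821) = 6.617 Ω
R_th = 6.617 Ω

Final answer: V_th = 5.056 V, R_th = 6.617 Ω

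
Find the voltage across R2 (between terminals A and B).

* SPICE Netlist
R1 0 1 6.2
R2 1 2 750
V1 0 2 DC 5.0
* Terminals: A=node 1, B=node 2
R1 and R2 are in series across V1 (node 0 → node 1 → node 2), and the output A–B is taken across R2, so this is a voltage divider.
Series current: I = V1/(R1 + R2) = 5/(6.2 + 750) = 5/756.2 = 0.006612 A
V_R2 = I × R2 = V1 × R2/(R1 + R2) = 5 × 750/756.2 = 4.959 V

Final answer: 4.959 V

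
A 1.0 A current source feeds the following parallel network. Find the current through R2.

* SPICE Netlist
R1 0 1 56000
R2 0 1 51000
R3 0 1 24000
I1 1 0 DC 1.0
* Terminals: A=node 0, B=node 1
All resistors sit directly between nodes 0 and 1, so they are in parallel and share one voltage V; the full source current 1 A splits among them.
1/R_par = 1/56000 + 1/51000 + 1/24000 = 0.00007913 S  =>  R_par = 12640 Ω
V = I × R_par = 1 × 12640 = 12640 V
I_R2 = V/R2 = 12640/51000 = 0.2478 A

Final answer: 0.2478 A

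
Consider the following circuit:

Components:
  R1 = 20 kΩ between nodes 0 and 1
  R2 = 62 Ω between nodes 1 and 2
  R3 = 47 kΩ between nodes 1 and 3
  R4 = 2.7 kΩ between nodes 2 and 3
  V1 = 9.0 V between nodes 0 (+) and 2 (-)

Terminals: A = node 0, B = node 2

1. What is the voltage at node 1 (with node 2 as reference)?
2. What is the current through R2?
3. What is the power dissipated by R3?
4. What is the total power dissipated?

Nodal analysis, taking node 2 as the 0 V reference.
Source V1 fixes V_0 = 9 V.
KCL at each unknown node (sum of currents leaving = 0; resistances in Ω):
  Node 1: (V_1 - 9)/20000 + (V_1 - 0)/62 + (V_1 - V_3)/47000 = 0
  Node 3: (V_3 - V_1)/47000 + (V_3 - 0)/2700 = 0
Collecting terms (coefficients in siemens):
  0.0162·V_1 - 0.00002128·V_3 = 0.00045
  0.0003916·V_3 - 0.00002128·V_1 = 0
Determinant D = (0.0162)(0.0003916) - (-0.00002128)(-0.00002128) = 0.000006344
V_1 = [(0.00045)(0.0003916) - (-0.00002128)(0)]/D = 0.02778 V
V_3 = [(0.0162)(0) - (0.00045)(-0.00002128)]/D = 0.001509 V
Part 1:
  Read off the nodal solution: V_1 = 0.02778 V
Part 2:
  I_R2 = (V_1 - V_2)/R2 = (0.02778 - 0)/62 = 0.0004481 A
  Magnitude: I_R2 = 0.0004481 A
Part 3:
  I_R3 = (V_1 - V_3)/R3 = (0.02778 - 0.001509)/47000 = 0.0000005589 A
  P_R3 = I_R3² × R3 = (0.0000005589)² × 47000 = 0.00000001468 W
Part 4:
  Power in each resistor, P = (ΔV)²/R:
    P_R1 = (9 - 0.02778)²/20000 = 0.004025 W
    P_R2 = (0.02778 - 0)²/62 = 0.00001245 W
    P_R3 = (0.02778 - 0.001509)²/47000 = 0.00000001468 W
    P_R4 = (0 - 0.001509)²/2700 = 0.0000000008435 W
  P_total = P_R1 + P_R2 + P_R3 + P_R4 = 0.004037 W

Final answers:
1. V_1 = 0.02778 V
2. I_R2 = 0.0004481 A
3. P_R3 = 1.468e-08 W
4. P_total = 0.004037 W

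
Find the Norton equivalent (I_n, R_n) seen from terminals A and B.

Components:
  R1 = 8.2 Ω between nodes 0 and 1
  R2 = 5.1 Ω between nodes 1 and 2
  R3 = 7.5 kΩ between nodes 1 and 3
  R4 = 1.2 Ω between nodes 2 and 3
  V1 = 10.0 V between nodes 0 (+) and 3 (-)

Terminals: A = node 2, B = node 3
Find the Thévenin equivalent first; then I_n = V_th/R_th and R_n = R_th.
Step 1 — V_th is the open-circuit voltage V_A - V_B (nothing connected across the terminals).
Nodal analysis, taking node 3 as the 0 V reference.
Source V1 fixes V_0 = 10 V.
KCL at each unknown node (sum of currents leaving = 0; resistances in Ω):
  Node 1: (V_1 - 10)/8.2 + (V_1 - V_2)/5.1 + (V_1 - 0)/7500 = 0
  Node 2: (V_2 - V_1)/5.1 + (V_2 - 0)/1.2 = 0
Collecting terms (coefficients in siemens):
  0.3182·V_1 - 0.1961·V_2 = 1.22
  1.029·V_2 - 0.1961·V_1 = 0
Determinant D = (0.3182)(1.029) - (-0.1961)(-0.1961) = 0.2891
V_1 = [(1.22)(1.029) - (-0.1961)(0)]/D = 4.343 V
V_2 = [(0.3182)(0) - (1.22)(-0.1961)]/D = 0.8272 V
V_th = V_2 - V_3 = 0.8272 - 0 = 0.8272 V
Step 2 — R_th: zero the source — replace V1 by a short circuit (node 3 merges into node 0) — and find the resistance seen between A (node 2) and B (node 0).
Reduce the network between node 2 (A) and node 0 (B) by series/parallel combination:
  Rp1 = R1 ‖ R3 (parallel, both between nodes 0 and 1) = 1/(1/8.2 + 1/7500) = 8.191 Ω
  Rs1 = R2 + Rp1 (series, joined only at node 1) = 5.1 + 8.191 = 13.29 Ω
  Rp2 = R4 ‖ Rs1 (parallel, both between nodes 0 and 2) = 1/(1/1.2 + 1/13.29) = 1.101 Ω
R_th = 1.101 Ω
I_n = V_th/R_th = 0.8272/1.101 = 0.7516 A, and R_n = R_th = 1.101 Ω

Final answer: I_n = 0.7516 A, R_n = 1.101 Ω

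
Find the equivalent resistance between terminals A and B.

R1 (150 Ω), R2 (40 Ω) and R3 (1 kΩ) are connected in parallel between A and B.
Reduce the network between node 0 (A) and node 1 (B) by series/parallel combination:
  Rp1 = R1 ‖ R2 ‖ R3 (parallel, all between nodes 0 and 1) = 1/(1/150 + 1/40 + 1/1000) = 30.61 Ω
R_eq = 30.61 Ω

Final answer: 30.61 Ω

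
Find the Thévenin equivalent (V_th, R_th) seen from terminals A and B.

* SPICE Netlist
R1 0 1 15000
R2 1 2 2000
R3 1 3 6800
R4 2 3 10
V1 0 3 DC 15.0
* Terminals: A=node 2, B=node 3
Step 1 — V_th is the open-circuit voltage V_A - V_B (nothing connected across the terminals).
Nodal analysis, taking node 3 as the 0 V reference.
Source V1 fixes V_0 = 15 V.
KCL at each unknown node (sum of currents leaving = 0; resistances in Ω):
  Node 1: (V_1 - 15)/15000 + (V_1 - V_2)/2000 + (V_1 - 0)/6800 = 0
  Node 2: (V_2 - V_1)/2000 + (V_2 - 0)/10 = 0
Collecting terms (coefficients in siemens):
  0.0007137·V_1 - 0.0005·V_2 = 0.001
  0.1005·V_2 - 0.0005·V_1 = 0
Determinant D = (0.0007137)(0.1005) - (-0.0005)(-0.0005) = 0.00007148
V_1 = [(0.001)(0.1005) - (-0.0005)(0)]/D = 1.406 V
V_2 = [(0.0007137)(0) - (0.001)(-0.0005)]/D = 0.006995 V
V_th = V_2 - V_3 = 0.006995 - 0 = 0.006995 V
Step 2 — R_th: zero the source — replace V1 by a short circuit (node 3 merges into node 0) — and find the resistance seen between A (node 2) and B (node 0).
Reduce the network between node 2 (A) and node 0 (B) by series/parallel combination:
  Rp1 = R1 ‖ R3 (parallel, both between nodes 0 and 1) = 1/(1/15000 + 1/6800) = 4679 Ω
  Rs1 = R2 + Rp1 (series, joined only at node 1) = 2000 + 4679 = 6679 Ω
  Rp2 = R4 ‖ Rs1 (parallel, both between nodes 0 and 2) = 1/(1/10 + 1/6679) = 9.985 Ω
R_th = 9.985 Ω

Final answer: V_th = 0.006995 V, R_th = 9.985 Ω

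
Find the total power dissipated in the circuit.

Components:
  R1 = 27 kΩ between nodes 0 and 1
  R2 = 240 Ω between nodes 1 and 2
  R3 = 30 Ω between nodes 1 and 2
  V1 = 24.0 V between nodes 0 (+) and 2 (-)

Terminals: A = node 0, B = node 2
Nodal analysis, taking node 2 as the 0 V reference.
Source V1 fixes V_0 = 24 V.
KCL at each unknown node (sum of currents leaving = 0; resistances in Ω):
  Node 1: (V_1 - 24)/27000 + (V_1 - 0)/240 + (V_1 - 0)/30 = 0
Collecting terms: 0.03754 × V_1 = 0.0008889  =>  V_1 = 0.02368 V
Power in each resistor, P = (ΔV)²/R:
  P_R1 = (24 - 0.02368)²/27000 = 0.02129 W
  P_R2 = (0.02368 - 0)²/240 = 0.000002336 W
  P_R3 = (0.02368 - 0)²/30 = 0.00001869 W
P_total = P_R1 + P_R2 + P_R3 = 0.02131 W

Final answer: 0.02131 W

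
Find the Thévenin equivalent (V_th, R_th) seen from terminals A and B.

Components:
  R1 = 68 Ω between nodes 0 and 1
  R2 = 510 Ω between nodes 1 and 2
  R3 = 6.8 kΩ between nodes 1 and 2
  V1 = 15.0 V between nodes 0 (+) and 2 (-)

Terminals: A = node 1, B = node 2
Step 1 — V_th is the open-circuit voltage V_A - V_B (nothing connected across the terminals).
Nodal analysis, taking node 2 as the 0 V reference.
Source V1 fixes V_0 = 15 V.
KCL at each unknown node (sum of currents leaving = 0; resistances in Ω):
  Node 1: (V_1 - 15)/68 + (V_1 - 0)/510 + (V_1 - 0)/6800 = 0
Collecting terms: 0.01681 × V_1 = 0.2206  =>  V_1 = 13.12 V
V_th = V_1 - V_2 = 13.12 - 0 = 13.12 V
Step 2 — R_th: zero the source — replace V1 by a short circuit (node 2 merges into node 0) — and find the resistance seen between A (node 1) and B (node 0).
Reduce the network between node 1 (A) and node 0 (B) by series/parallel combination:
  Rp1 = R1 ‖ R2 ‖ R3 (parallel, all between nodes 0 and 1) = 1/(1/68 + 1/510 + 1/6800) = 59.48 Ω
R_th = 59.48 Ω

Final answer: V_th = 13.12 V, R_th = 59.48 Ω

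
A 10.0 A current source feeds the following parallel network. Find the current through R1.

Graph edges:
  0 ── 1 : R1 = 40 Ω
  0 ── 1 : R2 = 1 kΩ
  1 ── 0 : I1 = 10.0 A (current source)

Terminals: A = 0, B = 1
All resistors sit directly between nodes 0 and 1, so they are in parallel and share one voltage V; the full source current 10 A splits among them.
1/R_par = 1/40 + 1/1000 = 0.026 S  =>  R_par = 38.46 Ω
V = I × R_par = 10 × 38.46 = 384.6 V
I_R1 = V/R1 = 384.6/40 = 9.615 A

Final answer: 9.615 A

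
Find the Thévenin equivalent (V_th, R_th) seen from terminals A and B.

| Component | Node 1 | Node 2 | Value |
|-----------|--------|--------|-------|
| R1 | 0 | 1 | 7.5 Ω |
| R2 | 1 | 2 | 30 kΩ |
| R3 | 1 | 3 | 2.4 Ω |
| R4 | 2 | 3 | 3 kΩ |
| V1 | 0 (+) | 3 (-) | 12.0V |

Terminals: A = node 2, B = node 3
Step 1 — V_th is the open-circuit voltage V_A - V_B (nothing connected across the terminals).
Nodal analysis, taking node 3 as the 0 V reference.
Source V1 fixes V_0 = 12 V.
KCL at each unknown node (sum of currents leaving = 0; resistances in Ω):
  Node 1: (V_1 - 12)/7.5 + (V_1 - V_2)/30000 + (V_1 - 0)/2.4 = 0
  Node 2: (V_2 - V_1)/30000 + (V_2 - 0)/3000 = 0
Collecting terms (coefficients in siemens):
  0.55·V_1 - 0.00003333·V_2 = 1.6
  0.0003667·V_2 - 0.00003333·V_1 = 0
Determinant D = (0.55)(0.0003667) - (-0.00003333)(-0.00003333) = 0.0002017
V_1 = [(1.6)(0.0003667) - (-0.00003333)(0)]/D = 2.909 V
V_2 = [(0.55)(0) - (1.6)(-0.00003333)]/D = 0.2644 V
V_th = V_2 - V_3 = 0.2644 - 0 = 0.2644 V
Step 2 — R_th: zero the source — replace V1 by a short circuit (node 3 merges into node 0) — and find the resistance seen between A (node 2) and B (node 0).
Reduce the network between node 2 (A) and node 0 (B) by series/parallel combination:
  Rp1 = R1 ‖ R3 (parallel, both between nodes 0 and 1) = 1/(1/7.5 + 1/2.4) = 1.818 Ω
  Rs1 = R2 + Rp1 (series, joined only at node 1) = 30000 + 1.818 = 30000 Ω
  Rp2 = R4 ‖ Rs1 (parallel, both between nodes 0 and 2) = 1/(1/3000 + 1/30000) = 2727 Ω
R_th = 2.727 kΩ

Final answer: V_th = 0.2644 V, R_th = 2.727 kΩ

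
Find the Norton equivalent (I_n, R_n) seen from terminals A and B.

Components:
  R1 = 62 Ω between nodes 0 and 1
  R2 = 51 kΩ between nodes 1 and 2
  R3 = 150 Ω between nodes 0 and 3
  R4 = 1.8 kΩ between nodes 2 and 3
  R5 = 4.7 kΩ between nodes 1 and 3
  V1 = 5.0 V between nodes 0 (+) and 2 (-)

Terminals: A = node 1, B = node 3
Find the Thévenin equivalent first; then I_n = V_th/R_th and R_n = R_th.
Step 1 — V_th is the open-circuit voltage V_A - V_B (nothing connected across the terminals).
Nodal analysis, taking node 2 as the 0 V reference.
Source V1 fixes V_0 = 5 V.
KCL at each unknown node (sum of currents leaving = 0; resistances in Ω):
  Node 1: (V_1 - 5)/62 + (V_1 - 0)/51000 + (V_1 - V_3)/4700 = 0
  Node 3: (V_3 - 5)/150 + (V_3 - 0)/1800 + (V_3 - V_1)/4700 = 0
Collecting terms (coefficients in siemens):
  0.01636·V_1 - 0.0002128·V_3 = 0.08065
  0.007435·V_3 - 0.0002128·V_1 = 0.03333
Determinant D = (0.01636)(0.007435) - (-0.0002128)(-0.0002128) = 0.0001216
V_1 = [(0.08065)(0.007435) - (-0.0002128)(0.03333)]/D = 4.989 V
V_3 = [(0.01636)(0.03333) - (0.08065)(-0.0002128)]/D = 4.626 V
V_th = V_1 - V_3 = 4.989 - 4.626 = 0.3631 V
Step 2 — R_th: zero the source — replace V1 by a short circuit (node 2 merges into node 0) — and find the resistance seen between A (node 1) and B (node 3).
Reduce the network between node 1 (A) and node 3 (B) by series/parallel combination:
  Rp1 = R1 ‖ R2 (parallel, both between nodes 0 and 1) = 1/(1/62 + 1/51000) = 61.92 Ω
  Rp2 = R3 ‖ R4 (parallel, both between nodes 0 and 3) = 1/(1/150 + 1/1800) = 138.5 Ω
  Rs1 = Rp1 + Rp2 (series, joined only at node 0) = 61.92 + 138.5 = 200.4 Ω
  Rp3 = R5 ‖ Rs1 (parallel, both between nodes 1 and 3) = 1/(1/4700 + 1/200.4) = 192.2 Ω
R_th = 192.2 Ω
I_n = V_th/R_th = 0.3631/192.2 = 0.001889 A, and R_n = R_th = 192.2 Ω

Final answer: I_n = 0.001889 A, R_n = 192.2 Ω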